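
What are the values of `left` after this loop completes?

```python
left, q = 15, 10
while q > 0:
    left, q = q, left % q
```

GCD of 15 and 10
`left` takes the values: 15 → 10 → 5

Answer: 5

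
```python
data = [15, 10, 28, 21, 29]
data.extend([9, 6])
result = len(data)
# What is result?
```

Trace:
`data = [15, 10, 28, 21, 29]` → data = [15, 10, 28, 21, 29]
`data.extend([9, 6])` → data = [15, 10, 28, 21, 29, 9, 6]
`result = len(data)` → result = 7
So result = 7

Answer: 7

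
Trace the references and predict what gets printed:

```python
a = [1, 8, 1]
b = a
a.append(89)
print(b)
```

Key concept: basic list aliasing.
Step by step:
`a = [1, 8, 1]` → a = [1, 8, 1]
`b = a` → b = [1, 8, 1] (same object as a)
`a.append(89)` → a = [1, 8, 1, 89] (same object as b); b = [1, 8, 1, 89] (same object as a)
`print(b)` → prints [1, 8, 1, 89]

Answer: [1, 8, 1, 89]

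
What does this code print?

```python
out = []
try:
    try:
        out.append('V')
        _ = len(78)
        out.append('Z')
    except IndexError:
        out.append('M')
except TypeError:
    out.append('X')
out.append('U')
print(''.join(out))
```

Execution trace: 'V' (try body) → 'X' (outer except TypeError) → 'U' (after the try/except). Output: VXU

Answer: VXU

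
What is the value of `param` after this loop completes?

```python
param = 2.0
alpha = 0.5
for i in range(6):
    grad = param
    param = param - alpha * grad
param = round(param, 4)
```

Gradient descent: w = 2.0 * (1 - 0.5)^6
`param` takes the values: 2.0 → 1.0 → 0.5 → 0.25 → 0.125 → 0.0625 → 0.03125 → 0.0312

Answer: 0.0312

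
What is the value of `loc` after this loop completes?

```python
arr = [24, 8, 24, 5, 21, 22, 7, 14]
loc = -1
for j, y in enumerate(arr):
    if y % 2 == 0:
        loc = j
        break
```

First even number index in [24, 8, 24, 5, 21, 22, 7, 14]
`loc` takes the values: -1 → 0

Answer: 0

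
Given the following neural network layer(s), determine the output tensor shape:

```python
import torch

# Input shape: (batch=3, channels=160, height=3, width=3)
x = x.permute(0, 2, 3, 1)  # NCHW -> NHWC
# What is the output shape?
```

Input: (3, 160, 3, 3) -> Output: (3, 3, 3, 160)

Answer: (3, 3, 3, 160)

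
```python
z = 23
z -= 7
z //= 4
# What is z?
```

Trace:
`z = 23` → z = 23
`z -= 7` → z = 16
`z //= 4` → z = 4
So z = 4

Answer: 4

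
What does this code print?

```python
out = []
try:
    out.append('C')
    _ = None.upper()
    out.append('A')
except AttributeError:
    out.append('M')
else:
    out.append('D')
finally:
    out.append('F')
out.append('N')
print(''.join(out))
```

Execution trace: 'C' (try body) → 'M' (except AttributeError) → 'F' (finally) → 'N' (after the try/except). Output: CMFN

Answer: CMFN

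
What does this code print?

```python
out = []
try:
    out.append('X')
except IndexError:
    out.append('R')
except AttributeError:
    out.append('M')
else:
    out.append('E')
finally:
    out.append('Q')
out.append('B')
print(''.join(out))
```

Execution trace: 'X' (try body, no exception) → 'E' (else) → 'Q' (finally) → 'B' (after the try/except). Output: XEQB

Answer: XEQB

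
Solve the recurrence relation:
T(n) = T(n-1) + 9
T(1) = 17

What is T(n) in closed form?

Unrolling: T(n) = T(1) + 9·(n-1) = 17 + 9(n-1) = 9n + 8.

Answer: T(n) = 9n + 8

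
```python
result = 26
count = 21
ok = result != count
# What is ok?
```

Trace:
`result = 26` → result = 26
`count = 21` → count = 21
`ok = result != count` → ok = True
So ok = True

Answer: True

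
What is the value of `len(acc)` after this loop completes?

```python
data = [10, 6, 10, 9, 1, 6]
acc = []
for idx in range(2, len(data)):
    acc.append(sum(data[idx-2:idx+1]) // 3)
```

Number of 3-element averages
`acc` takes the values: [] → [8] → [8, 8] → [8, 8, 6] → [8, 8, 6, 5]
So `len(acc)` = 4

Answer: 4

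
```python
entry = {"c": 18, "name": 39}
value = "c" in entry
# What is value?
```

Trace:
`entry = {"c": 18, "name": 39}` → entry = {'c': 18, 'name': 39}
`value = "c" in entry` → value = True
So value = True

Answer: True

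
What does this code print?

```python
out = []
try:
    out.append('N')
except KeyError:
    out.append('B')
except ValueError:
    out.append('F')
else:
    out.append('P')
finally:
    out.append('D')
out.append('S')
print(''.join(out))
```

Execution trace: 'N' (try body, no exception) → 'P' (else) → 'D' (finally) → 'S' (after the try/except). Output: NPDS

Answer: NPDS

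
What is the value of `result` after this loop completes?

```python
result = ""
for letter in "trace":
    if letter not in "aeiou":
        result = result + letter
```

Remove vowels from 'trace'
`result` takes the values: "" → "t" → "tr" → "trc"

Answer: "trc"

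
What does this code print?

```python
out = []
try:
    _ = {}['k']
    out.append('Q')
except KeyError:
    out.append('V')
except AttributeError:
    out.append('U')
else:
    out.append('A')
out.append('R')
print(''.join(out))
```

Execution trace: 'V' (except KeyError) → 'R' (after the try/except). Output: VR

Answer: VR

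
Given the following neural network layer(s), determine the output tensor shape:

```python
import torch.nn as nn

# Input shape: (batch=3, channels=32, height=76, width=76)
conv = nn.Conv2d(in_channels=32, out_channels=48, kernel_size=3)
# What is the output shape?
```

Input: (3, 32, 76, 76) -> Output: (3, 48, 74, 74)

Answer: (3, 48, 74, 74)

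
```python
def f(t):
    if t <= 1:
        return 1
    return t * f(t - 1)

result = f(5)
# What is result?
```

f(5) = 5 * 4 * 3 * 2 * 1 = 120

Answer: 120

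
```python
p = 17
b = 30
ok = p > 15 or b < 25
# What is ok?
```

Trace:
`p = 17` → p = 17
`b = 30` → b = 30
`ok = p > 15 or b < 25` → ok = True
So ok = True

Answer: True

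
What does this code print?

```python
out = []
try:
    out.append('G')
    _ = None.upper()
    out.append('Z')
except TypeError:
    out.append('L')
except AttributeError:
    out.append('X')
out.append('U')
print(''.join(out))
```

Execution trace: 'G' (try body) → 'X' (except AttributeError) → 'U' (after the try/except). Output: GXU

Answer: GXU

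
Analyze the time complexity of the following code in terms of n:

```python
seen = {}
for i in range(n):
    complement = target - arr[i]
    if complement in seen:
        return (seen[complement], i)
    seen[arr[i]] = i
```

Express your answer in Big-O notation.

This is Two sum with hash map. Time complexity: O(n).

Answer: O(n)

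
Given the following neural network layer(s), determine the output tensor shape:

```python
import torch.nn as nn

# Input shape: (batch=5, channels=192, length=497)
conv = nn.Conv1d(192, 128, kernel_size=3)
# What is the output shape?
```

Input: (5, 192, 497) -> Output: (5, 128, 495)

Answer: (5, 128, 495)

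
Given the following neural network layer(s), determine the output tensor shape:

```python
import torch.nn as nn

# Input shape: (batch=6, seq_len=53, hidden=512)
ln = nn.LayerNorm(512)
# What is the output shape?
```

Input: (6, 53, 512) -> Output: (6, 53, 512)

Answer: (6, 53, 512)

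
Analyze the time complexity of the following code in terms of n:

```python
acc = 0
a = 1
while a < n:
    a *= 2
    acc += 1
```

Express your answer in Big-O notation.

Each loop level contributes: log n. Multiplying the contributions gives O(log n).

Answer: O(log n)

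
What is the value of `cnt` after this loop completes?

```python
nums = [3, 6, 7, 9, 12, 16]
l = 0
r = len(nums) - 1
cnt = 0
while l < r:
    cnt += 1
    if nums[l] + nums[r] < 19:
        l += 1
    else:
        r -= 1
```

Steps to find pair summing to 19
`cnt` takes the values: 0 → 1 → 2 → 3 → 4 → 5

Answer: 5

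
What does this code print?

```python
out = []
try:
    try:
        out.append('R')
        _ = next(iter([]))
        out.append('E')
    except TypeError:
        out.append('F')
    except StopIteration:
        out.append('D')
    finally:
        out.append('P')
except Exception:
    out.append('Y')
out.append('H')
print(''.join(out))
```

Execution trace: 'R' (inner try body) → 'D' (inner except StopIteration) → 'P' (inner finally) → 'H' (after the try/except). Output: RDPH

Answer: RDPH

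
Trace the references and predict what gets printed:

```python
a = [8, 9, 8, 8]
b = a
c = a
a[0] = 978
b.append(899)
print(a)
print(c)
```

Key concept: multiple aliases.
Step by step:
`a = [8, 9, 8, 8]` → a = [8, 9, 8, 8]
`b = a` → b = [8, 9, 8, 8] (same object as a)
`c = a` → c = [8, 9, 8, 8] (same object as a, b)
`a[0] = 978` → a = [978, 9, 8, 8] (same object as b, c); b = [978, 9, 8, 8] (same object as a, c); c = [978, 9, 8, 8] (same object as a, b)
`b.append(899)` → a = [978, 9, 8, 8, 899] (same object as b, c); b = [978, 9, 8, 8, 899] (same object as a, c); c = [978, 9, 8, 8, 899] (same object as a, b)
`print(a)` → prints [978, 9, 8, 8, 899]
`print(c)` → prints [978, 9, 8, 8, 899]

Answer:
[978, 9, 8, 8, 899]
[978, 9, 8, 8, 899]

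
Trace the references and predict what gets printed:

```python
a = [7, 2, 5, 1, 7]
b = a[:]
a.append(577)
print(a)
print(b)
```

Key concept: slice [:] creates copy.
Step by step:
`a = [7, 2, 5, 1, 7]` → a = [7, 2, 5, 1, 7]
`b = a[:]` → b = [7, 2, 5, 1, 7]
`a.append(577)` → a = [7, 2, 5, 1, 7, 577]
`print(a)` → prints [7, 2, 5, 1, 7, 577]
`print(b)` → prints [7, 2, 5, 1, 7]

Answer:
[7, 2, 5, 1, 7, 577]
[7, 2, 5, 1, 7]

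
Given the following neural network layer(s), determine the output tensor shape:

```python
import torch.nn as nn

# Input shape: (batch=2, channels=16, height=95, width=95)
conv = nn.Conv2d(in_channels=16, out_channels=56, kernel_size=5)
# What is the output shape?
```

Input: (2, 16, 95, 95) -> Output: (2, 56, 91, 91)

Answer: (2, 56, 91, 91)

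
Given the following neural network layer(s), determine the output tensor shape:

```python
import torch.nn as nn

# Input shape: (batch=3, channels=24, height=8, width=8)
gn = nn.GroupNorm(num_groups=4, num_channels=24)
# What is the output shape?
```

Input: (3, 24, 8, 8) -> Output: (3, 24, 8, 8)

Answer: (3, 24, 8, 8)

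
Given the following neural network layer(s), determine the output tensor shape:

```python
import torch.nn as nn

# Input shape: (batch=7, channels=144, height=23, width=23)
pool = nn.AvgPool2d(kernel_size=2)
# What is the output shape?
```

Input: (7, 144, 23, 23) -> Output: (7, 144, 11, 11)

Answer: (7, 144, 11, 11)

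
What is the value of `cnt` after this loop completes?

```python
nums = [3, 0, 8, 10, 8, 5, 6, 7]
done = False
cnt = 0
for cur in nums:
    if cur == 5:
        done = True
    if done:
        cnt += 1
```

Count elements after first 5 in [3, 0, 8, 10, 8, 5, 6, 7]
`cnt` takes the values: 0 → 1 → 2 → 3

Answer: 3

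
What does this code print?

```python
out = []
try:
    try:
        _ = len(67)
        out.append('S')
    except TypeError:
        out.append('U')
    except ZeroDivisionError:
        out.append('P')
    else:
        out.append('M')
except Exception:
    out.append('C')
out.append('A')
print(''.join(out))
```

Execution trace: 'U' (inner except TypeError) → 'A' (after the try/except). Output: UA

Answer: UA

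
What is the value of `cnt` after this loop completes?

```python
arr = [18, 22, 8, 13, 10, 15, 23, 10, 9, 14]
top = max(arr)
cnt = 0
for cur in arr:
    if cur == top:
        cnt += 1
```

Count of max value 23 in [18, 22, 8, 13, 10, 15, 23, 10, 9, 14]
`cnt` takes the values: 0 → 1

Answer: 1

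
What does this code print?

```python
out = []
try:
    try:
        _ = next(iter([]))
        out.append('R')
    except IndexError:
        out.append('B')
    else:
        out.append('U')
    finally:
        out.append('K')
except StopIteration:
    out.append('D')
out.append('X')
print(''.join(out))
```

Execution trace: 'K' (finally) → 'D' (outer except StopIteration) → 'X' (after the try/except). Output: KDX

Answer: KDX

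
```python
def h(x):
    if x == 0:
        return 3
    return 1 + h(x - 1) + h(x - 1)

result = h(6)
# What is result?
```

h(x) = 1 + 2·h(x-1), h(0)=3. Closed form: (3+1)·2^6 - 1 = 255.

Answer: 255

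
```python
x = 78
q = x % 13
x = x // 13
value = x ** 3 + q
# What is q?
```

Trace:
`x = 78` → x = 78
`q = x % 13` → q = 0
`x = x // 13` → x = 6
`value = x ** 3 + q` → value = 216
So q = 0

Answer: 0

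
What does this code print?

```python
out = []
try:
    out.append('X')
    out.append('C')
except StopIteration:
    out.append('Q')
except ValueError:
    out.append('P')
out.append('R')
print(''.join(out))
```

Execution trace: 'X' (try body) → 'C' (try body, no exception) → 'R' (after the try/except). Output: XCR

Answer: XCR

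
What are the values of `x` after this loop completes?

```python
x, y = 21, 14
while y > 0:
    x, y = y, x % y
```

GCD of 21 and 14
`x` takes the values: 21 → 14 → 7

Answer: 7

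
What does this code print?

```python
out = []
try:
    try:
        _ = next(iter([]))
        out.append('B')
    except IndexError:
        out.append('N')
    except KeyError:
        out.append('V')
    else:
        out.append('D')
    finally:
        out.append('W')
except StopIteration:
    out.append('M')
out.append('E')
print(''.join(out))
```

Execution trace: 'W' (finally) → 'M' (outer except StopIteration) → 'E' (after the try/except). Output: WME

Answer: WME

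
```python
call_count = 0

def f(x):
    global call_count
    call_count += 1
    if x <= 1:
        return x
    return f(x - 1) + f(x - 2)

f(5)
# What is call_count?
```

Calls(x) = 1 + Calls(x-1) + Calls(x-2); Calls(0)=Calls(1)=1. For x=5 this gives 15.

Answer: 15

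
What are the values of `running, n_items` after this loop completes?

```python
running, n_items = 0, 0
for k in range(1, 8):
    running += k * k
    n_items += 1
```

Sum of squares and count
`running, n_items` takes the values: (0, 0) → (1, 0) → (1, 1) → (5, 1) → (5, 2) → (14, 2) → (14, 3) → (30, 3) → (30, 4) → (55, 4) → (55, 5) → (91, 5) → (91, 6) → (140, 6) → (140, 7)

Answer: 140, 7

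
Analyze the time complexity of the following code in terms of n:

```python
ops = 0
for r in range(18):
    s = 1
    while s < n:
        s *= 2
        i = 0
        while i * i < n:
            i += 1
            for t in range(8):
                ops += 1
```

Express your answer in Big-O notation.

Each loop level contributes: 1 × log n × √n × 1. Multiplying the contributions gives O(√n log n).

Answer: O(√n log n)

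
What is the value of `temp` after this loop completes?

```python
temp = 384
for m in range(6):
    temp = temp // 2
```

Halve 6 times: 384 // 2^6 = 6
`temp` takes the values: 384 → 192 → 96 → 48 → 24 → 12 → 6

Answer: 6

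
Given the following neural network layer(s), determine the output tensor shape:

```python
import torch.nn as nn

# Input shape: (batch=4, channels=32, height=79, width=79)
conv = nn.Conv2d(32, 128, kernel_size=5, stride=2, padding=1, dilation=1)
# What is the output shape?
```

Input: (4, 32, 79, 79) -> Output: (4, 128, 39, 39)

Answer: (4, 128, 39, 39)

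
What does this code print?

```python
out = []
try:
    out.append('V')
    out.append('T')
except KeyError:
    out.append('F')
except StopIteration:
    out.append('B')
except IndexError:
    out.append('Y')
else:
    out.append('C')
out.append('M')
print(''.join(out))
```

Execution trace: 'V' (try body) → 'T' (try body, no exception) → 'C' (else) → 'M' (after the try/except). Output: VTCM

Answer: VTCM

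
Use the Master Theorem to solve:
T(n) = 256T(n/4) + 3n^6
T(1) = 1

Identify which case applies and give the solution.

a=256, b=4, f(n)=3n^6. log_4(256) = 4. Since c=6 > 4 and the regularity condition holds (256(n/4)^6 = (256/4^6)n^6 with 256/4^6 < 1), Case 3 applies: T(n) = Θ(f(n)) = O(n^6).

Answer: O(n^6) - Case 3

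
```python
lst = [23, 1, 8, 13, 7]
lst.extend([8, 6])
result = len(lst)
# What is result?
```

Trace:
`lst = [23, 1, 8, 13, 7]` → lst = [23, 1, 8, 13, 7]
`lst.extend([8, 6])` → lst = [23, 1, 8, 13, 7, 8, 6]
`result = len(lst)` → result = 7
So result = 7

Answer: 7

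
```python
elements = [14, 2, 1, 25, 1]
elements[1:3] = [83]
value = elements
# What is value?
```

Trace:
`elements = [14, 2, 1, 25, 1]` → elements = [14, 2, 1, 25, 1]
`elements[1:3] = [83]` → elements = [14, 83, 25, 1]
`value = elements` → value = [14, 83, 25, 1]
So value = [14, 83, 25, 1]

Answer: [14, 83, 25, 1]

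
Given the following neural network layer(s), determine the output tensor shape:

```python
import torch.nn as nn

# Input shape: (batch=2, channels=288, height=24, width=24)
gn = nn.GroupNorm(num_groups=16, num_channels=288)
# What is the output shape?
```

Input: (2, 288, 24, 24) -> Output: (2, 288, 24, 24)

Answer: (2, 288, 24, 24)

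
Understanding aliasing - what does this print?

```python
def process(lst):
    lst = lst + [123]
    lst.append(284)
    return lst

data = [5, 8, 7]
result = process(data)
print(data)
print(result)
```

Key concept: rebinding parameter vs mutation.
Step by step:
`data = [5, 8, 7]` → data = [5, 8, 7]
`result = process(data)` → result = [5, 8, 7, 123, 284]
`print(data)` → prints [5, 8, 7]
`print(result)` → prints [5, 8, 7, 123, 284]

Answer:
[5, 8, 7]
[5, 8, 7, 123, 284]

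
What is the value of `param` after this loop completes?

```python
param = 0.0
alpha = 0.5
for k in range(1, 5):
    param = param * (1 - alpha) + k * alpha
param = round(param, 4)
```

Moving average with lr=0.5
`param` takes the values: 0.0 → 0.5 → 1.25 → 2.125 → 3.0625

Answer: 3.0625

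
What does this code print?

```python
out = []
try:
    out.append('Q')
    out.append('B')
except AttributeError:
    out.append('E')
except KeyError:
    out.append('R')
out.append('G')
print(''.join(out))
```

Execution trace: 'Q' (try body) → 'B' (try body, no exception) → 'G' (after the try/except). Output: QBG

Answer: QBG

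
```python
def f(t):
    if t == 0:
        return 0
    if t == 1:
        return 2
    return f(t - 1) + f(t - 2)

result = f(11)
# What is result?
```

Build up from base cases: f(0)=0, f(1)=2, f(2)=2, f(3)=4, f(4)=6, f(5)=10, f(6)=16, ..., f(11)=178

Answer: 178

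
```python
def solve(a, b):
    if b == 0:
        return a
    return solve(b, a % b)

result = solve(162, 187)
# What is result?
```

solve(162, 187) -> solve(187, 162) -> solve(162, 25) -> solve(25, 12) -> solve(12, 1) -> solve(1, 0) -> 1

Answer: 1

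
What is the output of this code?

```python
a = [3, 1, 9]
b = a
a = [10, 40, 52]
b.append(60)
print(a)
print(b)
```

Key concept: rebinding vs mutation: a is rebound to a new list, b still points at the original.
Step by step:
`a = [3, 1, 9]` → a = [3, 1, 9]
`b = a` → b = [3, 1, 9] (same object as a)
`a = [10, 40, 52]` → a = [10, 40, 52]
`b.append(60)` → b = [3, 1, 9, 60]
`print(a)` → prints [10, 40, 52]
`print(b)` → prints [3, 1, 9, 60]

Answer:
[10, 40, 52]
[3, 1, 9, 60]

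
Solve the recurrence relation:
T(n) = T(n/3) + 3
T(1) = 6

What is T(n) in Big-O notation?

Each step divides n by 3 and adds 3. After log_3(n) steps we reach T(1)=6. So T(n) = 3·log_3(n) + 6 = O(log n).

Answer: O(log n)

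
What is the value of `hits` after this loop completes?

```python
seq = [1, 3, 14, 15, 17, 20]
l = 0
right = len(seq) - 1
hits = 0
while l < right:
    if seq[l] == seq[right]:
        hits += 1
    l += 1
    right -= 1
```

Count matching pairs from ends
`hits` takes the values: 0

Answer: 0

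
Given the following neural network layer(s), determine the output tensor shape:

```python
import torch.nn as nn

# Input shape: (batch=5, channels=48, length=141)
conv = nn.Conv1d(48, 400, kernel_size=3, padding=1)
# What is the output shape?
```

Input: (5, 48, 141) -> Output: (5, 400, 141)

Answer: (5, 400, 141)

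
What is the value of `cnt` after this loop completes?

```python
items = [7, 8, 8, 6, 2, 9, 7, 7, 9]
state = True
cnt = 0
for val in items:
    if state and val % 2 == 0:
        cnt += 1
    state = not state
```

Count even values at even positions
`cnt` takes the values: 0 → 1 → 2

Answer: 2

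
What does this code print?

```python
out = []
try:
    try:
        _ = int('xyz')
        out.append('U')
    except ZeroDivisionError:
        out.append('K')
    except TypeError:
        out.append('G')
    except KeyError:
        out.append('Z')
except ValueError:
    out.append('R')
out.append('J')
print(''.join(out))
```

Execution trace: 'R' (outer except ValueError) → 'J' (after the try/except). Output: RJ

Answer: RJ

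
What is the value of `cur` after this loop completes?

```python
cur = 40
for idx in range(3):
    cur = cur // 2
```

Halve 3 times: 40 // 2^3 = 5
`cur` takes the values: 40 → 20 → 10 → 5

Answer: 5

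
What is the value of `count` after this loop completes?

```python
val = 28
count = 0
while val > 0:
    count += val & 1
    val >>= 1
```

Count set bits in 28 (binary: 0b11100)
`count` takes the values: 0 → 1 → 2 → 3

Answer: 3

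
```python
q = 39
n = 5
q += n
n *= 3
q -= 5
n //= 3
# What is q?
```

Trace:
`q = 39` → q = 39
`n = 5` → n = 5
`q += n` → q = 44
`n *= 3` → n = 15
`q -= 5` → q = 39
`n //= 3` → n = 5
So q = 39

Answer: 39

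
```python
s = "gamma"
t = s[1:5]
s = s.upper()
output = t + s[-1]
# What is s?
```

Trace:
`s = "gamma"` → s = 'gamma'
`t = s[1:5]` → t = 'amma'
`s = s.upper()` → s = 'GAMMA'
`output = t + s[-1]` → output = 'ammaA'
So s = 'GAMMA'

Answer: 'GAMMA'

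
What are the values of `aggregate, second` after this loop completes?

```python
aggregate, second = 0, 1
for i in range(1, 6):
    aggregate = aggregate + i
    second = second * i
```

Sum and factorial of 1 to 5
`aggregate, second` takes the values: (0, 1) → (1, 1) → (3, 1) → (3, 2) → (6, 2) → (6, 6) → (10, 6) → (10, 24) → (15, 24) → (15, 120)

Answer: 15, 120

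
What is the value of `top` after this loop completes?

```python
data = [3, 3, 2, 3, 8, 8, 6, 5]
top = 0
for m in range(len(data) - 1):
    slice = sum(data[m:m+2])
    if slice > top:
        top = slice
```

Max sum of 2-element window in [3, 3, 2, 3, 8, 8, 6, 5]
`top` takes the values: 0 → 6 → 11 → 16

Answer: 16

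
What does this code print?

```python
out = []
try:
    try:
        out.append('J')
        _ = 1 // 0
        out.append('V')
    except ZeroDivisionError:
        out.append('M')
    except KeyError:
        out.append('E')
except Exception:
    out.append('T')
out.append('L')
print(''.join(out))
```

Execution trace: 'J' (inner try body) → 'M' (inner except ZeroDivisionError) → 'L' (after the try/except). Output: JML

Answer: JML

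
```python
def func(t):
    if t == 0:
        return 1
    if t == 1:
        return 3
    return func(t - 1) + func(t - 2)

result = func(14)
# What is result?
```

Build up from base cases: func(0)=1, func(1)=3, func(2)=4, func(3)=7, func(4)=11, func(5)=18, func(6)=29, ..., func(14)=1364

Answer: 1364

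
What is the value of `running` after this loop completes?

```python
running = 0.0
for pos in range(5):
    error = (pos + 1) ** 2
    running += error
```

Sum of squared losses 1² + 2² + ... + 5²
`running` takes the values: 0.0 → 1.0 → 5.0 → 14.0 → 30.0 → 55.0

Answer: 55.0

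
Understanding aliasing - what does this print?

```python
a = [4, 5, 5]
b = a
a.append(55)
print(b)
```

Key concept: basic list aliasing.
Step by step:
`a = [4, 5, 5]` → a = [4, 5, 5]
`b = a` → b = [4, 5, 5] (same object as a)
`a.append(55)` → a = [4, 5, 5, 55] (same object as b); b = [4, 5, 5, 55] (same object as a)
`print(b)` → prints [4, 5, 5, 55]

Answer: [4, 5, 5, 55]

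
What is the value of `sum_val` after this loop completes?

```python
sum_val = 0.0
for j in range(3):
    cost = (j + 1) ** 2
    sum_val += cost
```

Sum of squared losses 1² + 2² + ... + 3²
`sum_val` takes the values: 0.0 → 1.0 → 5.0 → 14.0

Answer: 14.0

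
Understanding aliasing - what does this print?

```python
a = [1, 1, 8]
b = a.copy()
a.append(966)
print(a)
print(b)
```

Key concept: list.copy() creates independent copy.
Step by step:
`a = [1, 1, 8]` → a = [1, 1, 8]
`b = a.copy()` → b = [1, 1, 8]
`a.append(966)` → a = [1, 1, 8, 966]
`print(a)` → prints [1, 1, 8, 966]
`print(b)` → prints [1, 1, 8]

Answer:
[1, 1, 8, 966]
[1, 1, 8]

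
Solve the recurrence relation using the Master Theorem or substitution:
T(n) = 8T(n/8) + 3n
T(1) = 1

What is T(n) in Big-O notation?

By Master Theorem: a=8, b=8, f(n)=3n. Since log_8(8) = 1 and f(n) = Θ(n^1), Case 2 applies. T(n) = O(n log n).

Answer: O(n log n)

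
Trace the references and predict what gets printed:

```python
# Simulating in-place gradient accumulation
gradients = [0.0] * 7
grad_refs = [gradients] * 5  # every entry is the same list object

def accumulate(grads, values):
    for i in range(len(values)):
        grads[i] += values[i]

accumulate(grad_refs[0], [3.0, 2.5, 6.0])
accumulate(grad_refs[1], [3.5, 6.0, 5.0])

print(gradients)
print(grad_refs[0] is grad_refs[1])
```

Key concept: gradient accumulation aliasing.
Step by step:
`gradients = [0.0] * 7` → gradients = [0.0, 0.0, 0.0, 0.0, 0.0, 0.0, 0.0]
`grad_refs = [gradients] * 5` → grad_refs = [[0.0, 0.0, 0.0, 0.0, 0.0, 0.0, 0.0], [0.0, 0.0, 0.0, 0.0, 0.0, 0.0, 0.0], [0.0, 0.0, 0.0, 0.0, 0.0, 0.0, 0.0], [0.0, 0.0, 0.0, 0.0, 0.0, 0.0, 0.0], [0.0, 0.0, 0.0, 0.0, 0.0, 0.0, 0.0]]
`accumulate(grad_refs[0], [3.0, 2.5, 6.0])` → gradients = [3.0, 2.5, 6.0, 0.0, 0.0, 0.0, 0.0]; grad_refs = [[3.0, 2.5, 6.0, 0.0, 0.0, 0.0, 0.0], [3.0, 2.5, 6.0, 0.0, 0.0, 0.0, 0.0], [3.0, 2.5, 6.0, 0.0, 0.0, 0.0, 0.0], [3.0, 2.5, 6.0, 0.0, 0.0, 0.0, 0.0], [3.0, 2.5, 6.0, 0.0, 0.0, 0.0, 0.0]]
`accumulate(grad_refs[1], [3.5, 6.0, 5.0])` → gradients = [6.5, 8.5, 11.0, 0.0, 0.0, 0.0, 0.0]; grad_refs = [[6.5, 8.5, 11.0, 0.0, 0.0, 0.0, 0.0], [6.5, 8.5, 11.0, 0.0, 0.0, 0.0, 0.0], [6.5, 8.5, 11.0, 0.0, 0.0, 0.0, 0.0], [6.5, 8.5, 11.0, 0.0, 0.0, 0.0, 0.0], [6.5, 8.5, 11.0, 0.0, 0.0, 0.0, 0.0]]
`print(gradients)` → prints [6.5, 8.5, 11.0, 0.0, 0.0, 0.0, 0.0]
`print(grad_refs[0] is grad_refs[1])` → prints True

Answer:
[6.5, 8.5, 11.0, 0.0, 0.0, 0.0, 0.0]
True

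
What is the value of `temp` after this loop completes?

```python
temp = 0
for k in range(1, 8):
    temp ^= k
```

XOR of 1 to 7
`temp` takes the values: 0 → 1 → 3 → 0 → 4 → 1 → 7 → 0

Answer: 0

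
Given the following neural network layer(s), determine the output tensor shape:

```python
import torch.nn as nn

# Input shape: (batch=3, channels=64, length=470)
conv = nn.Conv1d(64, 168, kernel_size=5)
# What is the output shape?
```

Input: (3, 64, 470) -> Output: (3, 168, 466)

Answer: (3, 168, 466)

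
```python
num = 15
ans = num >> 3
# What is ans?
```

Trace:
`num = 15` → num = 15
`ans = num >> 3` → ans = 1
So ans = 1

Answer: 1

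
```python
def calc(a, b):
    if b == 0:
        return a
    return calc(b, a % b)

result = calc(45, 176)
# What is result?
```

calc(45, 176) -> calc(176, 45) -> calc(45, 41) -> calc(41, 4) -> calc(4, 1) -> calc(1, 0) -> 1

Answer: 1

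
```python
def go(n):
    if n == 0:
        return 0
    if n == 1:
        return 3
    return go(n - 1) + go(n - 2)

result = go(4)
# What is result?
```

Build up from base cases: go(0)=0, go(1)=3, go(2)=3, go(3)=6, go(4)=9

Answer: 9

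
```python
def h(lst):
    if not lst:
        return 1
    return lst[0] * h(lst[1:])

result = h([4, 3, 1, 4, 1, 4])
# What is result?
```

Product over [4, 3, 1, 4, 1, 4] = 4 * 3 * 1 * 4 * 1 * 4 = 192

Answer: 192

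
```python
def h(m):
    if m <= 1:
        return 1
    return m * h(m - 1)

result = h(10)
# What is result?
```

h(10) = 10 * 9 * 8 * 7 * 6 * 5 * 4 * 3 * 2 * 1 = 3628800

Answer: 3628800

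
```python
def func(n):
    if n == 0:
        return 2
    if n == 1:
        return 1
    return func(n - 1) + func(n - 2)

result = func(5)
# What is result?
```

Build up from base cases: func(0)=2, func(1)=1, func(2)=3, func(3)=4, func(4)=7, func(5)=11

Answer: 11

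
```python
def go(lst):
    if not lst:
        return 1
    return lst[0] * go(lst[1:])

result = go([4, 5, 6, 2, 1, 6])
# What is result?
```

Product over [4, 5, 6, 2, 1, 6] = 4 * 5 * 6 * 2 * 1 * 6 = 1440

Answer: 1440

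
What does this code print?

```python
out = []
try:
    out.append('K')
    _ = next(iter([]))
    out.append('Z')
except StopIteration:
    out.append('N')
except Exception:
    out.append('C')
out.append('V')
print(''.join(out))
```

Execution trace: 'K' (try body) → 'N' (except StopIteration) → 'V' (after the try/except). Output: KNV

Answer: KNV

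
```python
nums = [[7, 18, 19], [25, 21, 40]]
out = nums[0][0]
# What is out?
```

Trace:
`nums = [[7, 18, 19], [25, 21, 40]]` → nums = [[7, 18, 19], [25, 21, 40]]
`out = nums[0][0]` → out = 7
So out = 7

Answer: 7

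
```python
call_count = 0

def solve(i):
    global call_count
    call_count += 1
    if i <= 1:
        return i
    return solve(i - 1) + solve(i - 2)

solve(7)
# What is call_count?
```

Calls(i) = 1 + Calls(i-1) + Calls(i-2); Calls(0)=Calls(1)=1. For i=7 this gives 41.

Answer: 41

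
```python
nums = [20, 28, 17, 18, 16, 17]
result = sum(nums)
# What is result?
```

Trace:
`nums = [20, 28, 17, 18, 16, 17]` → nums = [20, 28, 17, 18, 16, 17]
`result = sum(nums)` → result = 116
So result = 116

Answer: 116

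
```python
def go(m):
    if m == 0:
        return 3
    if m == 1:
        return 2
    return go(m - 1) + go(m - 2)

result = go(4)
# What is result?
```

Build up from base cases: go(0)=3, go(1)=2, go(2)=5, go(3)=7, go(4)=12

Answer: 12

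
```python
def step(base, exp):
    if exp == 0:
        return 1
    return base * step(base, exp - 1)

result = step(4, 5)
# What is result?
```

step(4, 5) = 4 * 4 * 4 * 4 * 4 = 1024

Answer: 1024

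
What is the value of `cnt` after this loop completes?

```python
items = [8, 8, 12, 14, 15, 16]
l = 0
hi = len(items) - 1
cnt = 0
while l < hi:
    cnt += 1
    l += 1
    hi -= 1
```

Iterations until pointers meet (list length 6)
`cnt` takes the values: 0 → 1 → 2 → 3

Answer: 3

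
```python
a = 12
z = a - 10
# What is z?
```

Trace:
`a = 12` → a = 12
`z = a - 10` → z = 2
So z = 2

Answer: 2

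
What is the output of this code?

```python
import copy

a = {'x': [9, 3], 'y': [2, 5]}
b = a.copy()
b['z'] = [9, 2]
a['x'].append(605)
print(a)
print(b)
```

Key concept: shallow copy of dict with mutable values.
Step by step:
`a = {'x': [9, 3], 'y': [2, 5]}` → a = {'x': [9, 3], 'y': [2, 5]}
`b = a.copy()` → b = {'x': [9, 3], 'y': [2, 5]}
`b['z'] = [9, 2]` → b = {'x': [9, 3], 'y': [2, 5], 'z': [9, 2]}
`a['x'].append(605)` → a = {'x': [9, 3, 605], 'y': [2, 5]}; b = {'x': [9, 3, 605], 'y': [2, 5], 'z': [9, 2]}
`print(a)` → prints {'x': [9, 3, 605], 'y': [2, 5]}
`print(b)` → prints {'x': [9, 3, 605], 'y': [2, 5], 'z': [9, 2]}

Answer:
{'x': [9, 3, 605], 'y': [2, 5]}
{'x': [9, 3, 605], 'y': [2, 5], 'z': [9, 2]}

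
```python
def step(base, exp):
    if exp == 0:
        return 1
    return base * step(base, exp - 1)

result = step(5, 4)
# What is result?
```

step(5, 4) = 5 * 5 * 5 * 5 = 625

Answer: 625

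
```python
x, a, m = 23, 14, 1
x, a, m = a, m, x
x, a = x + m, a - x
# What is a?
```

Trace:
`x, a, m = 23, 14, 1` → x = 23; a = 14; m = 1
`x, a, m = a, m, x` → x = 14; a = 1; m = 23
`x, a = x + m, a - x` → x = 37; a = -13
So a = -13

Answer: -13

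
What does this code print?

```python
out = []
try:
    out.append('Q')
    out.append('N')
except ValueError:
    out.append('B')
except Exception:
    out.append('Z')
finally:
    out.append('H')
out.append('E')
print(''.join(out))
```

Execution trace: 'Q' (try body) → 'N' (try body, no exception) → 'H' (finally) → 'E' (after the try/except). Output: QNHE

Answer: QNHE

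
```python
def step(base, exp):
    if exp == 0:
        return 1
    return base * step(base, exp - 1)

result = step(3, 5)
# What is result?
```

step(3, 5) = 3 * 3 * 3 * 3 * 3 = 243

Answer: 243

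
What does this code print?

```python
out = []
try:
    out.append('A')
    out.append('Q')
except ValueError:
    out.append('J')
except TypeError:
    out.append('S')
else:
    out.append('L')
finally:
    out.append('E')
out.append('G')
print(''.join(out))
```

Execution trace: 'A' (try body) → 'Q' (try body, no exception) → 'L' (else) → 'E' (finally) → 'G' (after the try/except). Output: AQLEG

Answer: AQLEG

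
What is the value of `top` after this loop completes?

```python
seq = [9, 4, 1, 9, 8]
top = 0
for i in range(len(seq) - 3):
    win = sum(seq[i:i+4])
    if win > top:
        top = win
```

Max sum of 4-element window in [9, 4, 1, 9, 8]
`top` takes the values: 0 → 23

Answer: 23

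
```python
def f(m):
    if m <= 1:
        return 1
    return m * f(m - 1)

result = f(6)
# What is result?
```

f(6) = 6 * 5 * 4 * 3 * 2 * 1 = 720

Answer: 720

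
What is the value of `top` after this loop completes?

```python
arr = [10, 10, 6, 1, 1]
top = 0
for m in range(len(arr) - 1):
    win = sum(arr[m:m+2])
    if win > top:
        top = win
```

Max sum of 2-element window in [10, 10, 6, 1, 1]
`top` takes the values: 0 → 20

Answer: 20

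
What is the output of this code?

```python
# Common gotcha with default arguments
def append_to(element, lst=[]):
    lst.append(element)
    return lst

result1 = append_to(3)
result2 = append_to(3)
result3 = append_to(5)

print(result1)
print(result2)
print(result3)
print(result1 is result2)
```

Key concept: mutable default argument gotcha.
Step by step:
`result1 = append_to(3)` → result1 = [3]
`result2 = append_to(3)` → result1 = [3, 3] (same object as result2); result2 = [3, 3] (same object as result1)
`result3 = append_to(5)` → result1 = [3, 3, 5] (same object as result2, result3); result2 = [3, 3, 5] (same object as result1, result3); result3 = [3, 3, 5] (same object as result1, result2)
`print(result1)` → prints [3, 3, 5]
`print(result2)` → prints [3, 3, 5]
`print(result3)` → prints [3, 3, 5]
`print(result1 is result2)` → prints True

Answer:
[3, 3, 5]
[3, 3, 5]
[3, 3, 5]
True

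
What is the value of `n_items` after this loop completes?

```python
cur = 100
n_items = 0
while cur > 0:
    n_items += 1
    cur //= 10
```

Count digits by repeated division by 10
`n_items` takes the values: 0 → 1 → 2 → 3

Answer: 3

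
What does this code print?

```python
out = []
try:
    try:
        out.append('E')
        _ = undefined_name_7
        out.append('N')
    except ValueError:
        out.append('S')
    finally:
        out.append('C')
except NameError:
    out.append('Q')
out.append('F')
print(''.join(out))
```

Execution trace: 'E' (inner try body) → 'C' (inner finally) → 'Q' (outer except NameError) → 'F' (after the try/except). Output: ECQF

Answer: ECQF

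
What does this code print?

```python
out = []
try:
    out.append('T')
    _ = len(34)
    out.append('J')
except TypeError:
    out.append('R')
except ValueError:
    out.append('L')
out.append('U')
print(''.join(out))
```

Execution trace: 'T' (try body) → 'R' (except TypeError) → 'U' (after the try/except). Output: TRU

Answer: TRU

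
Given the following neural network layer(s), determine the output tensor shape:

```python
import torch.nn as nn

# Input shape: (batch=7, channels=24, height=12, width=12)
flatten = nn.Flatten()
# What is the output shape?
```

Input: (7, 24, 12, 12) -> Output: (7, 3456)

Answer: (7, 3456)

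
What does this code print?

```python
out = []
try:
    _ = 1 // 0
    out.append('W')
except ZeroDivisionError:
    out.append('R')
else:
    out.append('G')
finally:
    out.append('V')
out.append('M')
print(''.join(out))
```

Execution trace: 'R' (except ZeroDivisionError) → 'V' (finally) → 'M' (after the try/except). Output: RVM

Answer: RVM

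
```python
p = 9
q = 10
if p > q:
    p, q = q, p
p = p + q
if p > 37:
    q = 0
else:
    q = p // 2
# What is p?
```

Trace:
`p = 9` → p = 9
`q = 10` → q = 10
`if p > q: ...` → p > q is False → no variable changes
`p = p + q` → p = 19
`if p > 37: ...` → p > 37 is False, take else branch → q = 9
So p = 19

Answer: 19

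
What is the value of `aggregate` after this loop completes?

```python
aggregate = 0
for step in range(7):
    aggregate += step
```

Sum of 0 to 6 = 21
`aggregate` takes the values: 0 → 1 → 3 → 6 → 10 → 15 → 21

Answer: 21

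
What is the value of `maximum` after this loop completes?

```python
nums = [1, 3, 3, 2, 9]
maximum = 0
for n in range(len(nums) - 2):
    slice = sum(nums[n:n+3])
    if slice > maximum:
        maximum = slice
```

Max sum of 3-element window in [1, 3, 3, 2, 9]
`maximum` takes the values: 0 → 7 → 8 → 14

Answer: 14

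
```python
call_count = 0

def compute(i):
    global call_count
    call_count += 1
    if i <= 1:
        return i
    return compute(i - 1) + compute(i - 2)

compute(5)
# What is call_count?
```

Calls(i) = 1 + Calls(i-1) + Calls(i-2); Calls(0)=Calls(1)=1. For i=5 this gives 15.

Answer: 15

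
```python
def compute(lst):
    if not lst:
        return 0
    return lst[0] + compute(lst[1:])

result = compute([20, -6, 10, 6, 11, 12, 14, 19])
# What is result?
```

20 + (-6) + 10 + 6 + 11 + 12 + 14 + 19 + 0 = 86

Answer: 86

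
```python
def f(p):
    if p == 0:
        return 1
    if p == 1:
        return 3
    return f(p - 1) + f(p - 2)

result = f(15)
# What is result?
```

Build up from base cases: f(0)=1, f(1)=3, f(2)=4, f(3)=7, f(4)=11, f(5)=18, f(6)=29, ..., f(15)=2207

Answer: 2207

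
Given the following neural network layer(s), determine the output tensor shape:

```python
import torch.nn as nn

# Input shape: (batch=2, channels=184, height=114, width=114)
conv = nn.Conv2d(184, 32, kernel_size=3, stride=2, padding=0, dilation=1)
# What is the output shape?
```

Input: (2, 184, 114, 114) -> Output: (2, 32, 56, 56)

Answer: (2, 32, 56, 56)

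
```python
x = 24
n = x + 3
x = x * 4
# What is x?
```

Trace:
`x = 24` → x = 24
`n = x + 3` → n = 27
`x = x * 4` → x = 96
So x = 96

Answer: 96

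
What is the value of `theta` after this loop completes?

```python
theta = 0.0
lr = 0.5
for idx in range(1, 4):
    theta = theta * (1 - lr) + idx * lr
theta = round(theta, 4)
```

Moving average with lr=0.5
`theta` takes the values: 0.0 → 0.5 → 1.25 → 2.125

Answer: 2.125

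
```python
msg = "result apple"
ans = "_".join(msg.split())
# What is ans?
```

Trace:
`msg = "result apple"` → msg = 'result apple'
`ans = "_".join(msg.split())` → ans = 'result_apple'
So ans = 'result_apple'

Answer: 'result_apple'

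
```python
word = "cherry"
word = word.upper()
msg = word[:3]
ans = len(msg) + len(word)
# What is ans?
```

Trace:
`word = "cherry"` → word = 'cherry'
`word = word.upper()` → word = 'CHERRY'
`msg = word[:3]` → msg = 'CHE'
`ans = len(msg) + len(word)` → ans = 9
So ans = 9

Answer: 9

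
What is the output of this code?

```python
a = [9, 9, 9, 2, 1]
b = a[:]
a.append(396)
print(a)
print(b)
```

Key concept: slice [:] creates copy.
Step by step:
`a = [9, 9, 9, 2, 1]` → a = [9, 9, 9, 2, 1]
`b = a[:]` → b = [9, 9, 9, 2, 1]
`a.append(396)` → a = [9, 9, 9, 2, 1, 396]
`print(a)` → prints [9, 9, 9, 2, 1, 396]
`print(b)` → prints [9, 9, 9, 2, 1]

Answer:
[9, 9, 9, 2, 1, 396]
[9, 9, 9, 2, 1]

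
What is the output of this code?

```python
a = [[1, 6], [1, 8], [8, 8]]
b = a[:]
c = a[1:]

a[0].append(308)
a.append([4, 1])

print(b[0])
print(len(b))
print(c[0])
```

Key concept: slice with nested mutation.
Step by step:
`a = [[1, 6], [1, 8], [8, 8]]` → a = [[1, 6], [1, 8], [8, 8]]
`b = a[:]` → b = [[1, 6], [1, 8], [8, 8]]
`c = a[1:]` → c = [[1, 8], [8, 8]]
`a[0].append(308)` → a = [[1, 6, 308], [1, 8], [8, 8]]; b = [[1, 6, 308], [1, 8], [8, 8]]
`a.append([4, 1])` → a = [[1, 6, 308], [1, 8], [8, 8], [4, 1]]
`print(b[0])` → prints [1, 6, 308]
`print(len(b))` → prints 3
`print(c[0])` → prints [1, 8]

Answer:
[1, 6, 308]
3
[1, 8]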